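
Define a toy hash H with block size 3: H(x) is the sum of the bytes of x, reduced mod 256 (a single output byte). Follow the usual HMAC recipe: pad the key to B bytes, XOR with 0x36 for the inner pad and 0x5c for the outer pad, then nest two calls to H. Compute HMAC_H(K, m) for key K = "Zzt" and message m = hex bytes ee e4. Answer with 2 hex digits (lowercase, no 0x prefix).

20

Key "Zzt" = 5a 7a 74 is exactly B = 3 bytes: K' = 5a 7a 74.
K' ⊕ ipad = 6c 4c 42.  K' ⊕ opad = 06 26 28.
Inner input = (K'⊕ipad) ∥ m = 6c 4c 42 ∥ ee e4.
Inner hash: sum = 108+76+66+238+228 = 716; mod 256 = 204 → cc.
Outer input = (K'⊕opad) ∥ inner = 06 26 28 ∥ cc.
Outer hash (tag): sum = 6+38+40+204 = 288; mod 256 = 32 → 20.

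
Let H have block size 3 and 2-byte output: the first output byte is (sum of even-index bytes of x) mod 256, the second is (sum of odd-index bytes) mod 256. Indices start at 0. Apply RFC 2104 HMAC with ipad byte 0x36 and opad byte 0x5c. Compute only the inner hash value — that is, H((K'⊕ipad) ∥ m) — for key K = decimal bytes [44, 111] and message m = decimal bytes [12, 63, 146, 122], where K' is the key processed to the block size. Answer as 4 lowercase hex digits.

Key decimal bytes [44, 111] = 2c 6f is 2 bytes ≤ B = 3; zero-pad to 3 bytes: K' = 2c 6f 00.
K' ⊕ ipad = 1a 59 36.
Inner input = 1a 59 36 ∥ 0c 3f 92 7a.
Inner hash: even-index sum = 265 mod 256 = 9; odd-index sum = 247 mod 256 = 247 → 09 f7.

09f7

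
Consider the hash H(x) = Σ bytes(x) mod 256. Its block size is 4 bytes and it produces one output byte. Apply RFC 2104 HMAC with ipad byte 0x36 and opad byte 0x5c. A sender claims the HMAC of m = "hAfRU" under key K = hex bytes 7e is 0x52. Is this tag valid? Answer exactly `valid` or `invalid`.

Key hex bytes 7e is 1 byte ≤ B = 4; zero-pad to 4 bytes: K' = 7e 00 00 00.
K' ⊕ ipad = 48 36 36 36; K' ⊕ opad = 22 5c 5c 5c.
Inner hash: sum = 72+54+54+54+104+65+102+82+85 = 672; mod 256 = 160 → a0.
Outer hash (recomputed tag): sum = 34+92+92+92+160 = 470; mod 256 = 214 → d6.
Recomputed tag = d6; claimed = 52 → mismatch.

invalid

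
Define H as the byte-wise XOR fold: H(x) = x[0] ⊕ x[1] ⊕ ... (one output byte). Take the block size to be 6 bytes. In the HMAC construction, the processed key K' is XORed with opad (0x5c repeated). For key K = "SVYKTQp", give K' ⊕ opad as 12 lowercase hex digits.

Key "SVYKTQp" = 53 56 59 4b 54 51 70 is 7 bytes > B = 6, so hash it first: H(key) = 62, then zero-pad to 6 bytes: K' = 62 00 00 00 00 00.
XOR each byte with 0x5c: 62⊕5c=3e, 00⊕5c=5c, 00⊕5c=5c, 00⊕5c=5c, 00⊕5c=5c, 00⊕5c=5c.

3e5c5c5c5c5c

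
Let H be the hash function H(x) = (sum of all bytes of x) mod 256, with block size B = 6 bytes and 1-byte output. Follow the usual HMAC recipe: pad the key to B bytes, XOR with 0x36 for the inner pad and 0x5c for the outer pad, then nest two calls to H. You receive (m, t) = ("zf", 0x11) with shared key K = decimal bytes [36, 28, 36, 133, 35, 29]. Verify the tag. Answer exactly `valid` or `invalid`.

Key decimal bytes [36, 28, 36, 133, 35, 29] = 24 1c 24 85 23 1d is exactly B = 6 bytes: K' = 24 1c 24 85 23 1d.
K' ⊕ ipad = 12 2a 12 b3 15 2b; K' ⊕ opad = 78 40 78 d9 7f 41.
Inner hash: sum = 18+42+18+179+21+43+122+102 = 545; mod 256 = 33 → 21.
Outer hash (recomputed tag): sum = 120+64+120+217+127+65+33 = 746; mod 256 = 234 → ea.
Recomputed tag = ea; claimed = 11 → mismatch.

invalid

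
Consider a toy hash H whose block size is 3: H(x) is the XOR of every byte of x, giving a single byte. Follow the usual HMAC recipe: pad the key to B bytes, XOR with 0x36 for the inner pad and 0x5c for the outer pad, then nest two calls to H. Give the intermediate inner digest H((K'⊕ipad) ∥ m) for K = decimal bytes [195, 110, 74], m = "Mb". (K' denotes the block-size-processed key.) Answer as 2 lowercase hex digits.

fe

Key decimal bytes [195, 110, 74] = c3 6e 4a is exactly B = 3 bytes: K' = c3 6e 4a.
K' ⊕ ipad = f5 58 7c.
Inner input = f5 58 7c ∥ 4d 62.
Inner hash: XOR f5⊕58⊕7c⊕4d⊕62 = fe.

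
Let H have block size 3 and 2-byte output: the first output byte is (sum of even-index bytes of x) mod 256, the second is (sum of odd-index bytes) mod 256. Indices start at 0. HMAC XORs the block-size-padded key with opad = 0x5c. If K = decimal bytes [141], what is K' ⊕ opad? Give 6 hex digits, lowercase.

Key decimal bytes [141] = 8d is 1 byte ≤ B = 3; zero-pad to 3 bytes: K' = 8d 00 00.
XOR each byte with 0x5c: 8d⊕5c=d1, 00⊕5c=5c, 00⊕5c=5c.

d15c5c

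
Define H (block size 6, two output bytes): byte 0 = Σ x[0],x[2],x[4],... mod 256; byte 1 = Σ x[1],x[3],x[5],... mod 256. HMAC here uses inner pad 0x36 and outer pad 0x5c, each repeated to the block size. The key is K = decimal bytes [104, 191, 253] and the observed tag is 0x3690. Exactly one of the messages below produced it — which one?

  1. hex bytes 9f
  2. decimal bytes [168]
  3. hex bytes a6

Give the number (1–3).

3

Key decimal bytes [104, 191, 253] = 68 bf fd is 3 bytes ≤ B = 6; zero-pad to 6 bytes: K' = 68 bf fd 00 00 00.
K' ⊕ ipad = 5e 89 cb 36 36 36; K' ⊕ opad = 34 e3 a1 5c 5c 5c.
m1: inner = H(5e 89 cb 36 36 36 9f) = fe f5; tag = H(34 e3 a1 5c 5c 5c fe f5) = 2f90
m2: inner = H(5e 89 cb 36 36 36 a8) = 07 f5; tag = H(34 e3 a1 5c 5c 5c 07 f5) = 3890
m3: inner = H(5e 89 cb 36 36 36 a6) = 05 f5; tag = H(34 e3 a1 5c 5c 5c 05 f5) = 3690 ← matches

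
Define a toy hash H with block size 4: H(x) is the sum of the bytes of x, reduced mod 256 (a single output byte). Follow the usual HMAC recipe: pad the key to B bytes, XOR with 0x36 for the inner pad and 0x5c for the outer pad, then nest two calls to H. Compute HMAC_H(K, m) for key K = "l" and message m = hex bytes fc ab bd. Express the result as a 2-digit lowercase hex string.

a4

Key "l" = 6c is 1 byte ≤ B = 4; zero-pad to 4 bytes: K' = 6c 00 00 00.
K' ⊕ ipad = 5a 36 36 36.  K' ⊕ opad = 30 5c 5c 5c.
Inner input = (K'⊕ipad) ∥ m = 5a 36 36 36 ∥ fc ab bd.
Inner hash: sum = 90+54+54+54+252+171+189 = 864; mod 256 = 96 → 60.
Outer input = (K'⊕opad) ∥ inner = 30 5c 5c 5c ∥ 60.
Outer hash (tag): sum = 48+92+92+92+96 = 420; mod 256 = 164 → a4.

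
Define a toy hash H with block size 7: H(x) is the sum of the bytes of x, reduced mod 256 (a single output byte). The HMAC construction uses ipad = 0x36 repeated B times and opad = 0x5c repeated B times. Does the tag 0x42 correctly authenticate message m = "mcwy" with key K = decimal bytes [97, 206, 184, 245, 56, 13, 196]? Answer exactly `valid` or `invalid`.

invalid

Key decimal bytes [97, 206, 184, 245, 56, 13, 196] = 61 ce b8 f5 38 0d c4 is exactly B = 7 bytes: K' = 61 ce b8 f5 38 0d c4.
K' ⊕ ipad = 57 f8 8e c3 0e 3b f2; K' ⊕ opad = 3d 92 e4 a9 64 51 98.
Inner hash: sum = 87+248+142+195+14+59+242+109+99+119+121 = 1435; mod 256 = 155 → 9b.
Outer hash (recomputed tag): sum = 61+146+228+169+100+81+152+155 = 1092; mod 256 = 68 → 44.
Recomputed tag = 44; claimed = 42 → mismatch.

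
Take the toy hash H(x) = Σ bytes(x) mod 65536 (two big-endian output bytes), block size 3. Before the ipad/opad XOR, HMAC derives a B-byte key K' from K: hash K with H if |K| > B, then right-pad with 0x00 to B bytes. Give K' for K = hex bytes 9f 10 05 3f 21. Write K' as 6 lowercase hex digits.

011400

|K| = 5 > B = 3, so first hash the key.
H(K): sum = 159+16+5+63+33 = 276 → 01 14.
Zero-pad H(K) = 01 14 to 3 bytes: K' = 01 14 00.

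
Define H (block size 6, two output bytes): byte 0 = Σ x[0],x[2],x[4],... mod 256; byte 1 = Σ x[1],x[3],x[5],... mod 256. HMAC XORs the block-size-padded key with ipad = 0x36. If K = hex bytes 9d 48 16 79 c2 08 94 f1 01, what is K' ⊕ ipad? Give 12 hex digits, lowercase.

3c8c36363636

Key hex bytes 9d 48 16 79 c2 08 94 f1 01 is 9 bytes > B = 6, so hash it first: H(key) = 0a ba, then zero-pad to 6 bytes: K' = 0a ba 00 00 00 00.
XOR each byte with 0x36: 0a⊕36=3c, ba⊕36=8c, 00⊕36=36, 00⊕36=36, 00⊕36=36, 00⊕36=36.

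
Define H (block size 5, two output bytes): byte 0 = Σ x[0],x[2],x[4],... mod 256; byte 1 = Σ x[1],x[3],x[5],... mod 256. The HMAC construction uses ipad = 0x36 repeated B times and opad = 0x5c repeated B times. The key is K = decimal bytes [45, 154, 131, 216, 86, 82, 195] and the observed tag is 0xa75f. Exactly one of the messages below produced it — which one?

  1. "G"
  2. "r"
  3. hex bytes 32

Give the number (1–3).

3

Key decimal bytes [45, 154, 131, 216, 86, 82, 195] = 2d 9a 83 d8 56 52 c3 is 7 bytes > B = 5, so hash it first: H(key) = c9 c4, then zero-pad to 5 bytes: K' = c9 c4 00 00 00.
K' ⊕ ipad = ff f2 36 36 36; K' ⊕ opad = 95 98 5c 5c 5c.
m1: inner = H(ff f2 36 36 36 47) = 6b 6f; tag = H(95 98 5c 5c 5c 6b 6f) = bc5f
m2: inner = H(ff f2 36 36 36 72) = 6b 9a; tag = H(95 98 5c 5c 5c 6b 9a) = e75f
m3: inner = H(ff f2 36 36 36 32) = 6b 5a; tag = H(95 98 5c 5c 5c 6b 5a) = a75f ← matches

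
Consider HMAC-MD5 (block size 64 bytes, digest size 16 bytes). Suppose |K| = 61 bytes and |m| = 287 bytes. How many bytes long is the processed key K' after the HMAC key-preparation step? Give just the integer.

64

Key is 61 ≤ 64 bytes, zero-padded: |K'| = 64.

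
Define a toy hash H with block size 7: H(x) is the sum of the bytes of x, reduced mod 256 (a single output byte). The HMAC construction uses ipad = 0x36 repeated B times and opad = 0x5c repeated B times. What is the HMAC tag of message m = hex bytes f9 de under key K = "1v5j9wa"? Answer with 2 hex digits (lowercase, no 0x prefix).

Key "1v5j9wa" = 31 76 35 6a 39 77 61 is exactly B = 7 bytes: K' = 31 76 35 6a 39 77 61.
K' ⊕ ipad = 07 40 03 5c 0f 41 57.  K' ⊕ opad = 6d 2a 69 36 65 2b 3d.
Inner input = (K'⊕ipad) ∥ m = 07 40 03 5c 0f 41 57 ∥ f9 de.
Inner hash: sum = 7+64+3+92+15+65+87+249+222 = 804; mod 256 = 36 → 24.
Outer input = (K'⊕opad) ∥ inner = 6d 2a 69 36 65 2b 3d ∥ 24.
Outer hash (tag): sum = 109+42+105+54+101+43+61+36 = 551; mod 256 = 39 → 27.

27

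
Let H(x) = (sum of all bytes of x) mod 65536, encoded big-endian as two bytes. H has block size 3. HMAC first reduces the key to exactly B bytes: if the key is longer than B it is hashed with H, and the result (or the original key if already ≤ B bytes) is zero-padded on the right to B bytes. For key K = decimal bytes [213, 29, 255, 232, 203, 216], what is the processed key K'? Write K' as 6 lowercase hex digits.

|K| = 6 > B = 3, so first hash the key.
H(K): sum = 213+29+255+232+203+216 = 1148 → 04 7c.
Zero-pad H(K) = 04 7c to 3 bytes: K' = 04 7c 00.

047c00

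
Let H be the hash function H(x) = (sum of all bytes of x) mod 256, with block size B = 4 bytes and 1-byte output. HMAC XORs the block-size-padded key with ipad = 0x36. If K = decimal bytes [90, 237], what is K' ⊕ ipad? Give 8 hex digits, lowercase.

6cdb3636

Key decimal bytes [90, 237] = 5a ed is 2 bytes ≤ B = 4; zero-pad to 4 bytes: K' = 5a ed 00 00.
XOR each byte with 0x36: 5a⊕36=6c, ed⊕36=db, 00⊕36=36, 00⊕36=36.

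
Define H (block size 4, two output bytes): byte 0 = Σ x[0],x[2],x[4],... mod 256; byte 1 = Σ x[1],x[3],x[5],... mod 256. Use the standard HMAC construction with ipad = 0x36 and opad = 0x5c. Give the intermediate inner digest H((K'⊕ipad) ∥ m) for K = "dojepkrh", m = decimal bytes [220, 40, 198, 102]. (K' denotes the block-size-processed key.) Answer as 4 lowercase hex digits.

Key "dojepkrh" = 64 6f 6a 65 70 6b 72 68 is 8 bytes > B = 4, so hash it first: H(key) = b0 a7, then zero-pad to 4 bytes: K' = b0 a7 00 00.
K' ⊕ ipad = 86 91 36 36.
Inner input = 86 91 36 36 ∥ dc 28 c6 66.
Inner hash: even-index sum = 606 mod 256 = 94; odd-index sum = 341 mod 256 = 85 → 5e 55.

5e55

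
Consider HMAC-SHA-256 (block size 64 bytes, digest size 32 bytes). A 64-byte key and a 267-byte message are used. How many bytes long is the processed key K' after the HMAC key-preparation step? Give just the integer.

64

Key is 64 ≤ 64 bytes, zero-padded: |K'| = 64.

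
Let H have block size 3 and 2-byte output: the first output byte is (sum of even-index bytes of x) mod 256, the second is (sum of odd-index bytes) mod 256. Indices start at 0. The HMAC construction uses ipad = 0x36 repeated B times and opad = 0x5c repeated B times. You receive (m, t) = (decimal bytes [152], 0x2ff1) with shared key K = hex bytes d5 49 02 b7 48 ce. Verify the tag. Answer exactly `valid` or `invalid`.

Key hex bytes d5 49 02 b7 48 ce is 6 bytes > B = 3, so hash it first: H(key) = 1f ce, then zero-pad to 3 bytes: K' = 1f ce 00.
K' ⊕ ipad = 29 f8 36; K' ⊕ opad = 43 92 5c.
Inner hash: even-index sum = 95 mod 256 = 95; odd-index sum = 400 mod 256 = 144 → 5f 90.
Outer hash (recomputed tag): even-index sum = 303 mod 256 = 47; odd-index sum = 241 mod 256 = 241 → 2f f1.
Recomputed tag = 2ff1; claimed = 2ff1 → match.

valid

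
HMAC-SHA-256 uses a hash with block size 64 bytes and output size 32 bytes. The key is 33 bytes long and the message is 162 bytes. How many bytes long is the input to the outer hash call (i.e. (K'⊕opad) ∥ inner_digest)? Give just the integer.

Key is 33 ≤ 64 bytes, zero-padded: |K'| = 64.
Outer input = (K'⊕opad) ∥ H(inner) → 64 + 32 = 96 bytes.

96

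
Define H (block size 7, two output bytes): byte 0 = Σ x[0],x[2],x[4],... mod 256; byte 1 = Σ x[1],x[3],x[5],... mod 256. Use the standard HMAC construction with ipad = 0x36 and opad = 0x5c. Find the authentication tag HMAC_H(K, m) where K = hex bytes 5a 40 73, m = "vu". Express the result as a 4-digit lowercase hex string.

Key hex bytes 5a 40 73 is 3 bytes ≤ B = 7; zero-pad to 7 bytes: K' = 5a 40 73 00 00 00 00.
K' ⊕ ipad = 6c 76 45 36 36 36 36.  K' ⊕ opad = 06 1c 2f 5c 5c 5c 5c.
Inner input = (K'⊕ipad) ∥ m = 6c 76 45 36 36 36 36 ∥ 76 75.
Inner hash: even-index sum = 402 mod 256 = 146; odd-index sum = 344 mod 256 = 88 → 92 58.
Outer input = (K'⊕opad) ∥ inner = 06 1c 2f 5c 5c 5c 5c ∥ 92 58.
Outer hash (tag): even-index sum = 325 mod 256 = 69; odd-index sum = 358 mod 256 = 102 → 45 66.

4566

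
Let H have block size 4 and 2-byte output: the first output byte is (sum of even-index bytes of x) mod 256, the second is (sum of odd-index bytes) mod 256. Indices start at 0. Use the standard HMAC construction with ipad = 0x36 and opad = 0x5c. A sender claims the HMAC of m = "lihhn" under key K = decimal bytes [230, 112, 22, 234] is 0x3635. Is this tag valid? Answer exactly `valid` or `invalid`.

Key decimal bytes [230, 112, 22, 234] = e6 70 16 ea is exactly B = 4 bytes: K' = e6 70 16 ea.
K' ⊕ ipad = d0 46 20 dc; K' ⊕ opad = ba 2c 4a b6.
Inner hash: even-index sum = 562 mod 256 = 50; odd-index sum = 499 mod 256 = 243 → 32 f3.
Outer hash (recomputed tag): even-index sum = 310 mod 256 = 54; odd-index sum = 469 mod 256 = 213 → 36 d5.
Recomputed tag = 36d5; claimed = 3635 → mismatch.

invalid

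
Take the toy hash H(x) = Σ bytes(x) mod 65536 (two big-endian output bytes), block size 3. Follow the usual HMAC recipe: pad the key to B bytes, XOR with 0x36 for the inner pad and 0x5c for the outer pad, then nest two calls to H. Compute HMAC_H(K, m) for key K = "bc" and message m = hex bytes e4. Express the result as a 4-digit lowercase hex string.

019d

Key "bc" = 62 63 is 2 bytes ≤ B = 3; zero-pad to 3 bytes: K' = 62 63 00.
K' ⊕ ipad = 54 55 36.  K' ⊕ opad = 3e 3f 5c.
Inner input = (K'⊕ipad) ∥ m = 54 55 36 ∥ e4.
Inner hash: sum = 84+85+54+228 = 451 → 01 c3.
Outer input = (K'⊕opad) ∥ inner = 3e 3f 5c ∥ 01 c3.
Outer hash (tag): sum = 62+63+92+1+195 = 413 → 01 9d.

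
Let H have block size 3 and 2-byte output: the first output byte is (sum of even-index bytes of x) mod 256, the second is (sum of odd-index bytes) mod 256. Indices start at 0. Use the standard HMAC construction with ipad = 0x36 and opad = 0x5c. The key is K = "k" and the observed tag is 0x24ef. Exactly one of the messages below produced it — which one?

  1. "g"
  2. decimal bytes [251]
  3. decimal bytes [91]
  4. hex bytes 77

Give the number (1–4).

Key "k" = 6b is 1 byte ≤ B = 3; zero-pad to 3 bytes: K' = 6b 00 00.
K' ⊕ ipad = 5d 36 36; K' ⊕ opad = 37 5c 5c.
m1: inner = H(5d 36 36 67) = 93 9d; tag = H(37 5c 5c 93 9d) = 30ef
m2: inner = H(5d 36 36 fb) = 93 31; tag = H(37 5c 5c 93 31) = c4ef
m3: inner = H(5d 36 36 5b) = 93 91; tag = H(37 5c 5c 93 91) = 24ef ← matches
m4: inner = H(5d 36 36 77) = 93 ad; tag = H(37 5c 5c 93 ad) = 40ef

3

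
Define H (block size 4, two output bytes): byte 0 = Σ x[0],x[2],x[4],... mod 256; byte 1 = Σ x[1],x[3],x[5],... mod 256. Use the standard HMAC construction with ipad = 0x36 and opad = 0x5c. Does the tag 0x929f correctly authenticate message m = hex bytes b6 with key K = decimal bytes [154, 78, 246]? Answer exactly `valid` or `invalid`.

invalid

Key decimal bytes [154, 78, 246] = 9a 4e f6 is 3 bytes ≤ B = 4; zero-pad to 4 bytes: K' = 9a 4e f6 00.
K' ⊕ ipad = ac 78 c0 36; K' ⊕ opad = c6 12 aa 5c.
Inner hash: even-index sum = 546 mod 256 = 34; odd-index sum = 174 mod 256 = 174 → 22 ae.
Outer hash (recomputed tag): even-index sum = 402 mod 256 = 146; odd-index sum = 284 mod 256 = 28 → 92 1c.
Recomputed tag = 921c; claimed = 929f → mismatch.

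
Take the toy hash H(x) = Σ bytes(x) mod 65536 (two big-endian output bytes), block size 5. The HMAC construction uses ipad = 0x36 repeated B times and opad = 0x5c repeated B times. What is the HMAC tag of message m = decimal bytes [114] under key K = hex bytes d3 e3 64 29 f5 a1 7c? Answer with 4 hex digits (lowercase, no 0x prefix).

Key hex bytes d3 e3 64 29 f5 a1 7c is 7 bytes > B = 5, so hash it first: H(key) = 04 55, then zero-pad to 5 bytes: K' = 04 55 00 00 00.
K' ⊕ ipad = 32 63 36 36 36.  K' ⊕ opad = 58 09 5c 5c 5c.
Inner input = (K'⊕ipad) ∥ m = 32 63 36 36 36 ∥ 72.
Inner hash: sum = 50+99+54+54+54+114 = 425 → 01 a9.
Outer input = (K'⊕opad) ∥ inner = 58 09 5c 5c 5c ∥ 01 a9.
Outer hash (tag): sum = 88+9+92+92+92+1+169 = 543 → 02 1f.

021f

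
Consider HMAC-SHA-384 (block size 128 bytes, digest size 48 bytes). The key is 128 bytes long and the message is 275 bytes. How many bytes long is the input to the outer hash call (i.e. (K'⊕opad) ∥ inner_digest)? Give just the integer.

Key is 128 ≤ 128 bytes, zero-padded: |K'| = 128.
Outer input = (K'⊕opad) ∥ H(inner) → 128 + 48 = 176 bytes.

176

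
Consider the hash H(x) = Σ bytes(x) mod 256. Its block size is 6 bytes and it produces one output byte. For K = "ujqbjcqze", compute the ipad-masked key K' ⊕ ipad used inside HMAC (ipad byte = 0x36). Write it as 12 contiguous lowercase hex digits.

f93636363636

Key "ujqbjcqze" = 75 6a 71 62 6a 63 71 7a 65 is 9 bytes > B = 6, so hash it first: H(key) = cf, then zero-pad to 6 bytes: K' = cf 00 00 00 00 00.
XOR each byte with 0x36: cf⊕36=f9, 00⊕36=36, 00⊕36=36, 00⊕36=36, 00⊕36=36, 00⊕36=36.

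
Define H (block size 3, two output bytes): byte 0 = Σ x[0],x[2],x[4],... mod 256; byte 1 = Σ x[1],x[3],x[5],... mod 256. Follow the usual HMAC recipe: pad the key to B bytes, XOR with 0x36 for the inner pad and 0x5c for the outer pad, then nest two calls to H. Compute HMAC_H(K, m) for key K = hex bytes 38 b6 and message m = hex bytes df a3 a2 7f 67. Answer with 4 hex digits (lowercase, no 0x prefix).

Key hex bytes 38 b6 is 2 bytes ≤ B = 3; zero-pad to 3 bytes: K' = 38 b6 00.
K' ⊕ ipad = 0e 80 36.  K' ⊕ opad = 64 ea 5c.
Inner input = (K'⊕ipad) ∥ m = 0e 80 36 ∥ df a3 a2 7f 67.
Inner hash: even-index sum = 358 mod 256 = 102; odd-index sum = 616 mod 256 = 104 → 66 68.
Outer input = (K'⊕opad) ∥ inner = 64 ea 5c ∥ 66 68.
Outer hash (tag): even-index sum = 296 mod 256 = 40; odd-index sum = 336 mod 256 = 80 → 28 50.

2850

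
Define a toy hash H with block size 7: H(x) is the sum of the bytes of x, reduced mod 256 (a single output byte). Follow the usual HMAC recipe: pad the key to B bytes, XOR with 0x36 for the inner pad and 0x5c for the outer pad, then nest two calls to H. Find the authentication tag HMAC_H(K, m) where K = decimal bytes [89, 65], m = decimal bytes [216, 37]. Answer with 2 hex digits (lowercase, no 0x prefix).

Key decimal bytes [89, 65] = 59 41 is 2 bytes ≤ B = 7; zero-pad to 7 bytes: K' = 59 41 00 00 00 00 00.
K' ⊕ ipad = 6f 77 36 36 36 36 36.  K' ⊕ opad = 05 1d 5c 5c 5c 5c 5c.
Inner input = (K'⊕ipad) ∥ m = 6f 77 36 36 36 36 36 ∥ d8 25.
Inner hash: sum = 111+119+54+54+54+54+54+216+37 = 753; mod 256 = 241 → f1.
Outer input = (K'⊕opad) ∥ inner = 05 1d 5c 5c 5c 5c 5c ∥ f1.
Outer hash (tag): sum = 5+29+92+92+92+92+92+241 = 735; mod 256 = 223 → df.

df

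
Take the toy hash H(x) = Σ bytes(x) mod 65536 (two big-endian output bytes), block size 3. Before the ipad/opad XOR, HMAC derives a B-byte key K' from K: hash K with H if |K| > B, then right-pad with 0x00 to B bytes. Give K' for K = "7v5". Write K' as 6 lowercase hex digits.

Key "7v5" = 37 76 35 is exactly B = 3 bytes: K' = 37 76 35.

377635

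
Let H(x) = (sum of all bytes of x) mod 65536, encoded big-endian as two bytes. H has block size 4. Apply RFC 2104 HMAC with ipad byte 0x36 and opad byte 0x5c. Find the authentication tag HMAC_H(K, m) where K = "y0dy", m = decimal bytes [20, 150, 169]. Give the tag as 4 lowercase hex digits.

Key "y0dy" = 79 30 64 79 is exactly B = 4 bytes: K' = 79 30 64 79.
K' ⊕ ipad = 4f 06 52 4f.  K' ⊕ opad = 25 6c 38 25.
Inner input = (K'⊕ipad) ∥ m = 4f 06 52 4f ∥ 14 96 a9.
Inner hash: sum = 79+6+82+79+20+150+169 = 585 → 02 49.
Outer input = (K'⊕opad) ∥ inner = 25 6c 38 25 ∥ 02 49.
Outer hash (tag): sum = 37+108+56+37+2+73 = 313 → 01 39.

0139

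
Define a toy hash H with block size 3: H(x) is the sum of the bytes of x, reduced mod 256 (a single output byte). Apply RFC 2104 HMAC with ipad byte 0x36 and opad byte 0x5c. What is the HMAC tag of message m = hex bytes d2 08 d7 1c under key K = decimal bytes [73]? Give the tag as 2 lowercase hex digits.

Key decimal bytes [73] = 49 is 1 byte ≤ B = 3; zero-pad to 3 bytes: K' = 49 00 00.
K' ⊕ ipad = 7f 36 36.  K' ⊕ opad = 15 5c 5c.
Inner input = (K'⊕ipad) ∥ m = 7f 36 36 ∥ d2 08 d7 1c.
Inner hash: sum = 127+54+54+210+8+215+28 = 696; mod 256 = 184 → b8.
Outer input = (K'⊕opad) ∥ inner = 15 5c 5c ∥ b8.
Outer hash (tag): sum = 21+92+92+184 = 389; mod 256 = 133 → 85.

85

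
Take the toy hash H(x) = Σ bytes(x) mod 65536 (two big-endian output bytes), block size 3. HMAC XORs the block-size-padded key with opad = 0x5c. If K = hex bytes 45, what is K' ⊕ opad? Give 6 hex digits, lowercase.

195c5c

Key hex bytes 45 is 1 byte ≤ B = 3; zero-pad to 3 bytes: K' = 45 00 00.
XOR each byte with 0x5c: 45⊕5c=19, 00⊕5c=5c, 00⊕5c=5c.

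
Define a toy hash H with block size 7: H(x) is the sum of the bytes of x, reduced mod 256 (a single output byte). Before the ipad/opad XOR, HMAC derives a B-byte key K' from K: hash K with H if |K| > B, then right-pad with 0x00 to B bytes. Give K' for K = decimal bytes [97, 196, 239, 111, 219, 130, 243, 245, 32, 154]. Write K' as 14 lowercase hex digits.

|K| = 10 > B = 7, so first hash the key.
H(K): sum = 97+196+239+111+219+130+243+245+32+154 = 1666; mod 256 = 130 → 82.
Zero-pad H(K) = 82 to 7 bytes: K' = 82 00 00 00 00 00 00.

82000000000000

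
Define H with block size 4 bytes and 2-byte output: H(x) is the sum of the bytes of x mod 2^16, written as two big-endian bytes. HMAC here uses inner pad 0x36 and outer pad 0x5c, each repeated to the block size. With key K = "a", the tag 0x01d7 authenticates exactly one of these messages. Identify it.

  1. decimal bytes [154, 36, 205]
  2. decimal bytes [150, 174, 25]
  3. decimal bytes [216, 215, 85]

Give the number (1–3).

1

Key "a" = 61 is 1 byte ≤ B = 4; zero-pad to 4 bytes: K' = 61 00 00 00.
K' ⊕ ipad = 57 36 36 36; K' ⊕ opad = 3d 5c 5c 5c.
m1: inner = H(57 36 36 36 9a 24 cd) = 02 84; tag = H(3d 5c 5c 5c 02 84) = 01d7 ← matches
m2: inner = H(57 36 36 36 96 ae 19) = 02 56; tag = H(3d 5c 5c 5c 02 56) = 01a9
m3: inner = H(57 36 36 36 d8 d7 55) = 02 fd; tag = H(3d 5c 5c 5c 02 fd) = 0250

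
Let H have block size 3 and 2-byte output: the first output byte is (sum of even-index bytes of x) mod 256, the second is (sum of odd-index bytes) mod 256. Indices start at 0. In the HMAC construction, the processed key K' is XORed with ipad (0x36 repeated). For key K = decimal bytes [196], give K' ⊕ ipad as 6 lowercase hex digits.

Key decimal bytes [196] = c4 is 1 byte ≤ B = 3; zero-pad to 3 bytes: K' = c4 00 00.
XOR each byte with 0x36: c4⊕36=f2, 00⊕36=36, 00⊕36=36.

f23636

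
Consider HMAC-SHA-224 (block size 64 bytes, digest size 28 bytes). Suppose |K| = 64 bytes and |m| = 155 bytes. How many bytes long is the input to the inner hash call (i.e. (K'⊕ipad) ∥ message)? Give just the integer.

219

Key is 64 ≤ 64 bytes, zero-padded: |K'| = 64.
Inner input = (K'⊕ipad) ∥ m → 64 + 155 = 219 bytes.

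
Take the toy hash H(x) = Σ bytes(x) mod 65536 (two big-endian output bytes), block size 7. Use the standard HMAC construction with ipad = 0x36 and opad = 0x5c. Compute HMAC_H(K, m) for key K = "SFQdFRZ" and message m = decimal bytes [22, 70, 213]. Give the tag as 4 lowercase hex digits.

019e

Key "SFQdFRZ" = 53 46 51 64 46 52 5a is exactly B = 7 bytes: K' = 53 46 51 64 46 52 5a.
K' ⊕ ipad = 65 70 67 52 70 64 6c.  K' ⊕ opad = 0f 1a 0d 38 1a 0e 06.
Inner input = (K'⊕ipad) ∥ m = 65 70 67 52 70 64 6c ∥ 16 46 d5.
Inner hash: sum = 101+112+103+82+112+100+108+22+70+213 = 1023 → 03 ff.
Outer input = (K'⊕opad) ∥ inner = 0f 1a 0d 38 1a 0e 06 ∥ 03 ff.
Outer hash (tag): sum = 15+26+13+56+26+14+6+3+255 = 414 → 01 9e.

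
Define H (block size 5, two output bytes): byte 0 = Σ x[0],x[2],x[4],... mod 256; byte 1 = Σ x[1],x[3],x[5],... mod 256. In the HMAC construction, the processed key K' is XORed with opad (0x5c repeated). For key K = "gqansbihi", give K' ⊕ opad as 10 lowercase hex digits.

Key "gqansbihi" = 67 71 61 6e 73 62 69 68 69 is 9 bytes > B = 5, so hash it first: H(key) = 0d a9, then zero-pad to 5 bytes: K' = 0d a9 00 00 00.
XOR each byte with 0x5c: 0d⊕5c=51, a9⊕5c=f5, 00⊕5c=5c, 00⊕5c=5c, 00⊕5c=5c.

51f55c5c5c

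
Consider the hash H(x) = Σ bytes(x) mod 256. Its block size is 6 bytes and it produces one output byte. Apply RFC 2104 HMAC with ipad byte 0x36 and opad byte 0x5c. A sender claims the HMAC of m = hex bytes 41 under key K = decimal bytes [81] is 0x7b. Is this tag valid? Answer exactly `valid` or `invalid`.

invalid

Key decimal bytes [81] = 51 is 1 byte ≤ B = 6; zero-pad to 6 bytes: K' = 51 00 00 00 00 00.
K' ⊕ ipad = 67 36 36 36 36 36; K' ⊕ opad = 0d 5c 5c 5c 5c 5c.
Inner hash: sum = 103+54+54+54+54+54+65 = 438; mod 256 = 182 → b6.
Outer hash (recomputed tag): sum = 13+92+92+92+92+92+182 = 655; mod 256 = 143 → 8f.
Recomputed tag = 8f; claimed = 7b → mismatch.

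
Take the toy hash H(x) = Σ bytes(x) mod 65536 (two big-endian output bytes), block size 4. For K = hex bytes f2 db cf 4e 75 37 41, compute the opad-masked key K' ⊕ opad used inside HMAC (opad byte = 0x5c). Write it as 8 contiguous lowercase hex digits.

5f8b5c5c

Key hex bytes f2 db cf 4e 75 37 41 is 7 bytes > B = 4, so hash it first: H(key) = 03 d7, then zero-pad to 4 bytes: K' = 03 d7 00 00.
XOR each byte with 0x5c: 03⊕5c=5f, d7⊕5c=8b, 00⊕5c=5c, 00⊕5c=5c.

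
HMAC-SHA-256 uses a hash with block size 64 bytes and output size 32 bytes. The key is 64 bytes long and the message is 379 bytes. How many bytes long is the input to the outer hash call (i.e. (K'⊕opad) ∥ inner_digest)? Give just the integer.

96

Key is 64 ≤ 64 bytes, zero-padded: |K'| = 64.
Outer input = (K'⊕opad) ∥ H(inner) → 64 + 32 = 96 bytes.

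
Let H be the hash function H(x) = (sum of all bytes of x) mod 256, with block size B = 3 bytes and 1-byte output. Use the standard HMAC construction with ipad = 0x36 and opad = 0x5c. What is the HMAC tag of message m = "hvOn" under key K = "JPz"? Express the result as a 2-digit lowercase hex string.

11

Key "JPz" = 4a 50 7a is exactly B = 3 bytes: K' = 4a 50 7a.
K' ⊕ ipad = 7c 66 4c.  K' ⊕ opad = 16 0c 26.
Inner input = (K'⊕ipad) ∥ m = 7c 66 4c ∥ 68 76 4f 6e.
Inner hash: sum = 124+102+76+104+118+79+110 = 713; mod 256 = 201 → c9.
Outer input = (K'⊕opad) ∥ inner = 16 0c 26 ∥ c9.
Outer hash (tag): sum = 22+12+38+201 = 273; mod 256 = 17 → 11.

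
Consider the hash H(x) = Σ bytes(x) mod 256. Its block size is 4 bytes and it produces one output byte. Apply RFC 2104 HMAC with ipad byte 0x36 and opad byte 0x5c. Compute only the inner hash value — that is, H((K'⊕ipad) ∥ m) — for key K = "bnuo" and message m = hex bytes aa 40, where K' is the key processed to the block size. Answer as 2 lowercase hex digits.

Key "bnuo" = 62 6e 75 6f is exactly B = 4 bytes: K' = 62 6e 75 6f.
K' ⊕ ipad = 54 58 43 59.
Inner input = 54 58 43 59 ∥ aa 40.
Inner hash: sum = 84+88+67+89+170+64 = 562; mod 256 = 50 → 32.

32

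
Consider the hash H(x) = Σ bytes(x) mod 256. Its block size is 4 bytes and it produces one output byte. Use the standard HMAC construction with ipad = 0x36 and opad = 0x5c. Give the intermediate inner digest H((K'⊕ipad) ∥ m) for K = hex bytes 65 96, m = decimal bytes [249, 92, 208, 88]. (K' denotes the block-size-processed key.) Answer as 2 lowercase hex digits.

dc

Key hex bytes 65 96 is 2 bytes ≤ B = 4; zero-pad to 4 bytes: K' = 65 96 00 00.
K' ⊕ ipad = 53 a0 36 36.
Inner input = 53 a0 36 36 ∥ f9 5c d0 58.
Inner hash: sum = 83+160+54+54+249+92+208+88 = 988; mod 256 = 220 → dc.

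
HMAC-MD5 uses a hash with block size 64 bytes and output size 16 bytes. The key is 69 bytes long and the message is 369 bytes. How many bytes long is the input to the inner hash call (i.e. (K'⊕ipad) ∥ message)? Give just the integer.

433

Key is 69 > 64 bytes, so it is hashed to 16 bytes then zero-padded to 64: |K'| = 64.
Inner input = (K'⊕ipad) ∥ m → 64 + 369 = 433 bytes.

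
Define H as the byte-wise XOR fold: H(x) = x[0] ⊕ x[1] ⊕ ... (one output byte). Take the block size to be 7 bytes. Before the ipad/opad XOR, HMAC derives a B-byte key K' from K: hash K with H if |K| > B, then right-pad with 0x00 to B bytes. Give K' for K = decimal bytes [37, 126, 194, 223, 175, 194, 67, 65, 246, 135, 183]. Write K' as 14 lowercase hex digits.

ef000000000000

|K| = 11 > B = 7, so first hash the key.
H(K): XOR 25⊕7e⊕c2⊕df⊕af⊕c2⊕43⊕41⊕f6⊕87⊕b7 = ef.
Zero-pad H(K) = ef to 7 bytes: K' = ef 00 00 00 00 00 00.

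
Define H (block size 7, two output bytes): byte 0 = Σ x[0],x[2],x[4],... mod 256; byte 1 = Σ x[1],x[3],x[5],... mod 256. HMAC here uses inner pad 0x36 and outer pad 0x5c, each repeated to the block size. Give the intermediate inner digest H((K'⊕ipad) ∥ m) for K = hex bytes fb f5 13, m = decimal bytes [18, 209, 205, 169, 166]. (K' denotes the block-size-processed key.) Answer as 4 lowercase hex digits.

Key hex bytes fb f5 13 is 3 bytes ≤ B = 7; zero-pad to 7 bytes: K' = fb f5 13 00 00 00 00.
K' ⊕ ipad = cd c3 25 36 36 36 36.
Inner input = cd c3 25 36 36 36 36 ∥ 12 d1 cd a9 a6.
Inner hash: even-index sum = 728 mod 256 = 216; odd-index sum = 692 mod 256 = 180 → d8 b4.

d8b4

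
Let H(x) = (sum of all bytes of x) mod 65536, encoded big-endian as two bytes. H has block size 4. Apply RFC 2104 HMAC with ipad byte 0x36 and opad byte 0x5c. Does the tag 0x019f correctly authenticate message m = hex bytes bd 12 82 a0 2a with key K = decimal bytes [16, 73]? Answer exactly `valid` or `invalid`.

Key decimal bytes [16, 73] = 10 49 is 2 bytes ≤ B = 4; zero-pad to 4 bytes: K' = 10 49 00 00.
K' ⊕ ipad = 26 7f 36 36; K' ⊕ opad = 4c 15 5c 5c.
Inner hash: sum = 38+127+54+54+189+18+130+160+42 = 812 → 03 2c.
Outer hash (recomputed tag): sum = 76+21+92+92+3+44 = 328 → 01 48.
Recomputed tag = 0148; claimed = 019f → mismatch.

invalid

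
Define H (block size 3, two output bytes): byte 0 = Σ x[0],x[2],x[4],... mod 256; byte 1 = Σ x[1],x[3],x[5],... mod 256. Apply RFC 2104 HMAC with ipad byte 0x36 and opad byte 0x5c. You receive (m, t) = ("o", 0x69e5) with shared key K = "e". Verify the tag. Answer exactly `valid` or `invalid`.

invalid

Key "e" = 65 is 1 byte ≤ B = 3; zero-pad to 3 bytes: K' = 65 00 00.
K' ⊕ ipad = 53 36 36; K' ⊕ opad = 39 5c 5c.
Inner hash: even-index sum = 137 mod 256 = 137; odd-index sum = 165 mod 256 = 165 → 89 a5.
Outer hash (recomputed tag): even-index sum = 314 mod 256 = 58; odd-index sum = 229 mod 256 = 229 → 3a e5.
Recomputed tag = 3ae5; claimed = 69e5 → mismatch.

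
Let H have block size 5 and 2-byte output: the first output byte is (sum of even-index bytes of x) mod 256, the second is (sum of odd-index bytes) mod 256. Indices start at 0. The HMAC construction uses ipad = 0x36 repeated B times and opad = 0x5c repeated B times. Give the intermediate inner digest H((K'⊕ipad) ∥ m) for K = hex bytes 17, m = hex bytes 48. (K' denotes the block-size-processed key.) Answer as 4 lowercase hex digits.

8db4

Key hex bytes 17 is 1 byte ≤ B = 5; zero-pad to 5 bytes: K' = 17 00 00 00 00.
K' ⊕ ipad = 21 36 36 36 36.
Inner input = 21 36 36 36 36 ∥ 48.
Inner hash: even-index sum = 141 mod 256 = 141; odd-index sum = 180 mod 256 = 180 → 8d b4.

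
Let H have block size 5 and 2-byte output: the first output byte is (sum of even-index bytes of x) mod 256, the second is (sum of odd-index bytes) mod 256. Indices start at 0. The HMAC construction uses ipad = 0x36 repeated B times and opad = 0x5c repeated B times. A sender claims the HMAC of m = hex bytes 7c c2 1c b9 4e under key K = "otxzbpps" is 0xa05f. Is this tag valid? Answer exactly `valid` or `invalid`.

valid

Key "otxzbpps" = 6f 74 78 7a 62 70 70 73 is 8 bytes > B = 5, so hash it first: H(key) = b9 d1, then zero-pad to 5 bytes: K' = b9 d1 00 00 00.
K' ⊕ ipad = 8f e7 36 36 36; K' ⊕ opad = e5 8d 5c 5c 5c.
Inner hash: even-index sum = 630 mod 256 = 118; odd-index sum = 515 mod 256 = 3 → 76 03.
Outer hash (recomputed tag): even-index sum = 416 mod 256 = 160; odd-index sum = 351 mod 256 = 95 → a0 5f.
Recomputed tag = a05f; claimed = a05f → match.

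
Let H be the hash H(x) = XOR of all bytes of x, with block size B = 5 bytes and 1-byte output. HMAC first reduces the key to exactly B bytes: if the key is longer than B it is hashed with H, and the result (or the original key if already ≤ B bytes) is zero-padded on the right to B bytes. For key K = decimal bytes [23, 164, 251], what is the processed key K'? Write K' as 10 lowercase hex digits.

17a4fb0000

Key decimal bytes [23, 164, 251] = 17 a4 fb is 3 bytes ≤ B = 5; zero-pad to 5 bytes: K' = 17 a4 fb 00 00.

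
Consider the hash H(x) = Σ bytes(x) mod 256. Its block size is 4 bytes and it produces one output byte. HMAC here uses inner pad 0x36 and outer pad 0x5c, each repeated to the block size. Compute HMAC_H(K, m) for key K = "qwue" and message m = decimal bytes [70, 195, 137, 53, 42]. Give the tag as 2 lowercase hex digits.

Key "qwue" = 71 77 75 65 is exactly B = 4 bytes: K' = 71 77 75 65.
K' ⊕ ipad = 47 41 43 53.  K' ⊕ opad = 2d 2b 29 39.
Inner input = (K'⊕ipad) ∥ m = 47 41 43 53 ∥ 46 c3 89 35 2a.
Inner hash: sum = 71+65+67+83+70+195+137+53+42 = 783; mod 256 = 15 → 0f.
Outer input = (K'⊕opad) ∥ inner = 2d 2b 29 39 ∥ 0f.
Outer hash (tag): sum = 45+43+41+57+15 = 201 → c9.

c9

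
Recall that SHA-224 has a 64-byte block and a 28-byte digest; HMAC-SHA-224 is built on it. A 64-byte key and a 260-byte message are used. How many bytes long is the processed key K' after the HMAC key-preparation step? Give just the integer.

Key is 64 ≤ 64 bytes, zero-padded: |K'| = 64.

64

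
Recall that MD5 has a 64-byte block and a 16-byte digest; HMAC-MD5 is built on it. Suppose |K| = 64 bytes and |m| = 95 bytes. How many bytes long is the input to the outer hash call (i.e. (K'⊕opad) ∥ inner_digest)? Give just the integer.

80

Key is 64 ≤ 64 bytes, zero-padded: |K'| = 64.
Outer input = (K'⊕opad) ∥ H(inner) → 64 + 16 = 80 bytes.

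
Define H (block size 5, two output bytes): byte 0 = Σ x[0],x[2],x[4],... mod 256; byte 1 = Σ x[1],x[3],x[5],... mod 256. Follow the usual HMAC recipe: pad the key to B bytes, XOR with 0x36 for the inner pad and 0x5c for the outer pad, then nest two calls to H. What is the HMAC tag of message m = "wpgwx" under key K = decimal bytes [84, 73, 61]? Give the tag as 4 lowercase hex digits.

Key decimal bytes [84, 73, 61] = 54 49 3d is 3 bytes ≤ B = 5; zero-pad to 5 bytes: K' = 54 49 3d 00 00.
K' ⊕ ipad = 62 7f 0b 36 36.  K' ⊕ opad = 08 15 61 5c 5c.
Inner input = (K'⊕ipad) ∥ m = 62 7f 0b 36 36 ∥ 77 70 67 77 78.
Inner hash: even-index sum = 394 mod 256 = 138; odd-index sum = 523 mod 256 = 11 → 8a 0b.
Outer input = (K'⊕opad) ∥ inner = 08 15 61 5c 5c ∥ 8a 0b.
Outer hash (tag): even-index sum = 208 mod 256 = 208; odd-index sum = 251 mod 256 = 251 → d0 fb.

d0fb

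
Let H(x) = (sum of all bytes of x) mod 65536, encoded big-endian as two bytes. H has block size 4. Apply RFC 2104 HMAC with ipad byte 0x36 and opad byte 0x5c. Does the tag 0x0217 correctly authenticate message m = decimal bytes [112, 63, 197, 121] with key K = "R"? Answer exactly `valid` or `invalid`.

Key "R" = 52 is 1 byte ≤ B = 4; zero-pad to 4 bytes: K' = 52 00 00 00.
K' ⊕ ipad = 64 36 36 36; K' ⊕ opad = 0e 5c 5c 5c.
Inner hash: sum = 100+54+54+54+112+63+197+121 = 755 → 02 f3.
Outer hash (recomputed tag): sum = 14+92+92+92+2+243 = 535 → 02 17.
Recomputed tag = 0217; claimed = 0217 → match.

valid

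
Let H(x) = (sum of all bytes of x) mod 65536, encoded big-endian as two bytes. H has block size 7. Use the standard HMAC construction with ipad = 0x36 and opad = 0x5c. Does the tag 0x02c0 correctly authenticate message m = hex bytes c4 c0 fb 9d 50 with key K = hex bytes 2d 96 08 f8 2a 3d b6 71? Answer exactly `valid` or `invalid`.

Key hex bytes 2d 96 08 f8 2a 3d b6 71 is 8 bytes > B = 7, so hash it first: H(key) = 03 51, then zero-pad to 7 bytes: K' = 03 51 00 00 00 00 00.
K' ⊕ ipad = 35 67 36 36 36 36 36; K' ⊕ opad = 5f 0d 5c 5c 5c 5c 5c.
Inner hash: sum = 53+103+54+54+54+54+54+196+192+251+157+80 = 1302 → 05 16.
Outer hash (recomputed tag): sum = 95+13+92+92+92+92+92+5+22 = 595 → 02 53.
Recomputed tag = 0253; claimed = 02c0 → mismatch.

invalid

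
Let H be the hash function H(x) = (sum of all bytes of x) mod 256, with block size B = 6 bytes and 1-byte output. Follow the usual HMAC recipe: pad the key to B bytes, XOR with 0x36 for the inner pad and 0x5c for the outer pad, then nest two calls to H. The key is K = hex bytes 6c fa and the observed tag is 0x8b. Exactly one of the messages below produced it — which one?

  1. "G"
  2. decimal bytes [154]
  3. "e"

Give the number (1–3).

Key hex bytes 6c fa is 2 bytes ≤ B = 6; zero-pad to 6 bytes: K' = 6c fa 00 00 00 00.
K' ⊕ ipad = 5a cc 36 36 36 36; K' ⊕ opad = 30 a6 5c 5c 5c 5c.
m1: inner = H(5a cc 36 36 36 36 47) = 45; tag = H(30 a6 5c 5c 5c 5c 45) = 8b ← matches
m2: inner = H(5a cc 36 36 36 36 9a) = 98; tag = H(30 a6 5c 5c 5c 5c 98) = de
m3: inner = H(5a cc 36 36 36 36 65) = 63; tag = H(30 a6 5c 5c 5c 5c 63) = a9

1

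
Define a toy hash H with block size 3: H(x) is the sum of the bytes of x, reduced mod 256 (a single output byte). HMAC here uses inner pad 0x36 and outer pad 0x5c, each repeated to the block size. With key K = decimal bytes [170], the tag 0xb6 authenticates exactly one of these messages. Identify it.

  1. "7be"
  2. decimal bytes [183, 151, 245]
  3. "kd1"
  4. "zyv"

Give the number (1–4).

Key decimal bytes [170] = aa is 1 byte ≤ B = 3; zero-pad to 3 bytes: K' = aa 00 00.
K' ⊕ ipad = 9c 36 36; K' ⊕ opad = f6 5c 5c.
m1: inner = H(9c 36 36 37 62 65) = 06; tag = H(f6 5c 5c 06) = b4
m2: inner = H(9c 36 36 b7 97 f5) = 4b; tag = H(f6 5c 5c 4b) = f9
m3: inner = H(9c 36 36 6b 64 31) = 08; tag = H(f6 5c 5c 08) = b6 ← matches
m4: inner = H(9c 36 36 7a 79 76) = 71; tag = H(f6 5c 5c 71) = 1f

3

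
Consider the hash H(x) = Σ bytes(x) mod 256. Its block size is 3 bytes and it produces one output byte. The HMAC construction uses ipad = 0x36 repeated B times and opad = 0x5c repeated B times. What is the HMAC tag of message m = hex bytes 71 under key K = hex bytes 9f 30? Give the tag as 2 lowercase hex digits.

e1

Key hex bytes 9f 30 is 2 bytes ≤ B = 3; zero-pad to 3 bytes: K' = 9f 30 00.
K' ⊕ ipad = a9 06 36.  K' ⊕ opad = c3 6c 5c.
Inner input = (K'⊕ipad) ∥ m = a9 06 36 ∥ 71.
Inner hash: sum = 169+6+54+113 = 342; mod 256 = 86 → 56.
Outer input = (K'⊕opad) ∥ inner = c3 6c 5c ∥ 56.
Outer hash (tag): sum = 195+108+92+86 = 481; mod 256 = 225 → e1.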